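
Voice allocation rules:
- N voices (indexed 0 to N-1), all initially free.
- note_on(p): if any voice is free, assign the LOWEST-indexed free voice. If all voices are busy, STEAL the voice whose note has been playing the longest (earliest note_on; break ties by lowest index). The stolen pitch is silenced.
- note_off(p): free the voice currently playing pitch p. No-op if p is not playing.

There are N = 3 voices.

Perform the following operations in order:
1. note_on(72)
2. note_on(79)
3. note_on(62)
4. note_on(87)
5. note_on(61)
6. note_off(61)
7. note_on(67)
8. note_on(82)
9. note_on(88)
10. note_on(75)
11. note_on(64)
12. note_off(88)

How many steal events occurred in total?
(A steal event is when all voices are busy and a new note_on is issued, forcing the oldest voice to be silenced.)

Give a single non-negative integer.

Op 1: note_on(72): voice 0 is free -> assigned | voices=[72 - -]
Op 2: note_on(79): voice 1 is free -> assigned | voices=[72 79 -]
Op 3: note_on(62): voice 2 is free -> assigned | voices=[72 79 62]
Op 4: note_on(87): all voices busy, STEAL voice 0 (pitch 72, oldest) -> assign | voices=[87 79 62]
Op 5: note_on(61): all voices busy, STEAL voice 1 (pitch 79, oldest) -> assign | voices=[87 61 62]
Op 6: note_off(61): free voice 1 | voices=[87 - 62]
Op 7: note_on(67): voice 1 is free -> assigned | voices=[87 67 62]
Op 8: note_on(82): all voices busy, STEAL voice 2 (pitch 62, oldest) -> assign | voices=[87 67 82]
Op 9: note_on(88): all voices busy, STEAL voice 0 (pitch 87, oldest) -> assign | voices=[88 67 82]
Op 10: note_on(75): all voices busy, STEAL voice 1 (pitch 67, oldest) -> assign | voices=[88 75 82]
Op 11: note_on(64): all voices busy, STEAL voice 2 (pitch 82, oldest) -> assign | voices=[88 75 64]
Op 12: note_off(88): free voice 0 | voices=[- 75 64]

Answer: 6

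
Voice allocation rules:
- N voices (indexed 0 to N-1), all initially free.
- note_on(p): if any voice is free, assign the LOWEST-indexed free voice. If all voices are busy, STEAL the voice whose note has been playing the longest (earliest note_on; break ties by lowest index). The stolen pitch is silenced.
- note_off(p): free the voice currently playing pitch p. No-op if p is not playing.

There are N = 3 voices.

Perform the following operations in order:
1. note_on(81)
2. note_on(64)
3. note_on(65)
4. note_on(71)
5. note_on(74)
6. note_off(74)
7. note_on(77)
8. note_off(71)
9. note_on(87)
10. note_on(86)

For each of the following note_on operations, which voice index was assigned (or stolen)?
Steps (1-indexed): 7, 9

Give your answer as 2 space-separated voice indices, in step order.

Answer: 1 0

Derivation:
Op 1: note_on(81): voice 0 is free -> assigned | voices=[81 - -]
Op 2: note_on(64): voice 1 is free -> assigned | voices=[81 64 -]
Op 3: note_on(65): voice 2 is free -> assigned | voices=[81 64 65]
Op 4: note_on(71): all voices busy, STEAL voice 0 (pitch 81, oldest) -> assign | voices=[71 64 65]
Op 5: note_on(74): all voices busy, STEAL voice 1 (pitch 64, oldest) -> assign | voices=[71 74 65]
Op 6: note_off(74): free voice 1 | voices=[71 - 65]
Op 7: note_on(77): voice 1 is free -> assigned | voices=[71 77 65]
Op 8: note_off(71): free voice 0 | voices=[- 77 65]
Op 9: note_on(87): voice 0 is free -> assigned | voices=[87 77 65]
Op 10: note_on(86): all voices busy, STEAL voice 2 (pitch 65, oldest) -> assign | voices=[87 77 86]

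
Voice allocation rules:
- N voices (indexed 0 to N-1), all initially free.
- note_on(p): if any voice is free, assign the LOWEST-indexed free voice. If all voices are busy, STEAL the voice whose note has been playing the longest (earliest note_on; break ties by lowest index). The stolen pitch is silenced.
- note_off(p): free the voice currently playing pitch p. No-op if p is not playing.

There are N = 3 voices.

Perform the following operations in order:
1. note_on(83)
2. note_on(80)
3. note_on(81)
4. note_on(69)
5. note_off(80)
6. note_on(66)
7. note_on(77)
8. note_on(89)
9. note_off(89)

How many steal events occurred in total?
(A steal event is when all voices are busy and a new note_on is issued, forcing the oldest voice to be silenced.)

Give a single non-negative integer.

Answer: 3

Derivation:
Op 1: note_on(83): voice 0 is free -> assigned | voices=[83 - -]
Op 2: note_on(80): voice 1 is free -> assigned | voices=[83 80 -]
Op 3: note_on(81): voice 2 is free -> assigned | voices=[83 80 81]
Op 4: note_on(69): all voices busy, STEAL voice 0 (pitch 83, oldest) -> assign | voices=[69 80 81]
Op 5: note_off(80): free voice 1 | voices=[69 - 81]
Op 6: note_on(66): voice 1 is free -> assigned | voices=[69 66 81]
Op 7: note_on(77): all voices busy, STEAL voice 2 (pitch 81, oldest) -> assign | voices=[69 66 77]
Op 8: note_on(89): all voices busy, STEAL voice 0 (pitch 69, oldest) -> assign | voices=[89 66 77]
Op 9: note_off(89): free voice 0 | voices=[- 66 77]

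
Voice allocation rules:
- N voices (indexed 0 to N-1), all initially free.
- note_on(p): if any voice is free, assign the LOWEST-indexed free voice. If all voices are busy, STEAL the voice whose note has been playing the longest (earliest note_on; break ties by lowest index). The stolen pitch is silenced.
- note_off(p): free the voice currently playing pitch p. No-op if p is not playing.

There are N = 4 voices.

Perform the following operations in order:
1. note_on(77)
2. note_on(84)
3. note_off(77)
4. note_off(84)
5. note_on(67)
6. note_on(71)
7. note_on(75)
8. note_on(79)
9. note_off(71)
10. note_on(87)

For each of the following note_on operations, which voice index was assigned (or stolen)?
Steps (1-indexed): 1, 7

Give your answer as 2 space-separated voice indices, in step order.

Answer: 0 2

Derivation:
Op 1: note_on(77): voice 0 is free -> assigned | voices=[77 - - -]
Op 2: note_on(84): voice 1 is free -> assigned | voices=[77 84 - -]
Op 3: note_off(77): free voice 0 | voices=[- 84 - -]
Op 4: note_off(84): free voice 1 | voices=[- - - -]
Op 5: note_on(67): voice 0 is free -> assigned | voices=[67 - - -]
Op 6: note_on(71): voice 1 is free -> assigned | voices=[67 71 - -]
Op 7: note_on(75): voice 2 is free -> assigned | voices=[67 71 75 -]
Op 8: note_on(79): voice 3 is free -> assigned | voices=[67 71 75 79]
Op 9: note_off(71): free voice 1 | voices=[67 - 75 79]
Op 10: note_on(87): voice 1 is free -> assigned | voices=[67 87 75 79]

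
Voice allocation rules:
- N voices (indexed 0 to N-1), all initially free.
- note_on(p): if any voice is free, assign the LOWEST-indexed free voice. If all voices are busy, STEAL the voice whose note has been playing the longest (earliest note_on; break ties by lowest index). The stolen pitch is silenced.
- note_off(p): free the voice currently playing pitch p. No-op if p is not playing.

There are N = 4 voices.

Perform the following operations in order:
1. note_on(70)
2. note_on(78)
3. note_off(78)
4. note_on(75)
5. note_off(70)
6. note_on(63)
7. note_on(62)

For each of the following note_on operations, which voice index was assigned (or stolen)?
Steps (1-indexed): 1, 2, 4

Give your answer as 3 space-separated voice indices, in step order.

Answer: 0 1 1

Derivation:
Op 1: note_on(70): voice 0 is free -> assigned | voices=[70 - - -]
Op 2: note_on(78): voice 1 is free -> assigned | voices=[70 78 - -]
Op 3: note_off(78): free voice 1 | voices=[70 - - -]
Op 4: note_on(75): voice 1 is free -> assigned | voices=[70 75 - -]
Op 5: note_off(70): free voice 0 | voices=[- 75 - -]
Op 6: note_on(63): voice 0 is free -> assigned | voices=[63 75 - -]
Op 7: note_on(62): voice 2 is free -> assigned | voices=[63 75 62 -]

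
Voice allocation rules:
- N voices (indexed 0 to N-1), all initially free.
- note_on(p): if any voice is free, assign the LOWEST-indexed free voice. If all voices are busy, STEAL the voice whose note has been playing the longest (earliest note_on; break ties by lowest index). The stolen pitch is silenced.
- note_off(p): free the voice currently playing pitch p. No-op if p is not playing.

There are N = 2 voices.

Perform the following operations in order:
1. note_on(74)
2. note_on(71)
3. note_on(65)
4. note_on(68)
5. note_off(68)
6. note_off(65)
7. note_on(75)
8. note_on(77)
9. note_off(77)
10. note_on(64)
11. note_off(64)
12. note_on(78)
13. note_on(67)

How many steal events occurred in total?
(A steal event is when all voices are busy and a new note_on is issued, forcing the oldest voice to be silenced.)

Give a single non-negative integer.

Answer: 3

Derivation:
Op 1: note_on(74): voice 0 is free -> assigned | voices=[74 -]
Op 2: note_on(71): voice 1 is free -> assigned | voices=[74 71]
Op 3: note_on(65): all voices busy, STEAL voice 0 (pitch 74, oldest) -> assign | voices=[65 71]
Op 4: note_on(68): all voices busy, STEAL voice 1 (pitch 71, oldest) -> assign | voices=[65 68]
Op 5: note_off(68): free voice 1 | voices=[65 -]
Op 6: note_off(65): free voice 0 | voices=[- -]
Op 7: note_on(75): voice 0 is free -> assigned | voices=[75 -]
Op 8: note_on(77): voice 1 is free -> assigned | voices=[75 77]
Op 9: note_off(77): free voice 1 | voices=[75 -]
Op 10: note_on(64): voice 1 is free -> assigned | voices=[75 64]
Op 11: note_off(64): free voice 1 | voices=[75 -]
Op 12: note_on(78): voice 1 is free -> assigned | voices=[75 78]
Op 13: note_on(67): all voices busy, STEAL voice 0 (pitch 75, oldest) -> assign | voices=[67 78]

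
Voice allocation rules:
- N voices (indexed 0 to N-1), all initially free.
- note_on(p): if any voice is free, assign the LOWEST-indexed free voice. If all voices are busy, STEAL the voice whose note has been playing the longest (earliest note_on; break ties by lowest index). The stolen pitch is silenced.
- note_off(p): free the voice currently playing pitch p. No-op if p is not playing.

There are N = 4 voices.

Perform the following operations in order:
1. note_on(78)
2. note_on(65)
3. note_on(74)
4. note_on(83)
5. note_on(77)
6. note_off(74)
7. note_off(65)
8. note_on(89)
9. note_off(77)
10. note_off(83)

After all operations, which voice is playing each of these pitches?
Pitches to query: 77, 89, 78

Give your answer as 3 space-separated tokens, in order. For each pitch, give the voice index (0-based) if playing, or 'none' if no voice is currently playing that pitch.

Answer: none 1 none

Derivation:
Op 1: note_on(78): voice 0 is free -> assigned | voices=[78 - - -]
Op 2: note_on(65): voice 1 is free -> assigned | voices=[78 65 - -]
Op 3: note_on(74): voice 2 is free -> assigned | voices=[78 65 74 -]
Op 4: note_on(83): voice 3 is free -> assigned | voices=[78 65 74 83]
Op 5: note_on(77): all voices busy, STEAL voice 0 (pitch 78, oldest) -> assign | voices=[77 65 74 83]
Op 6: note_off(74): free voice 2 | voices=[77 65 - 83]
Op 7: note_off(65): free voice 1 | voices=[77 - - 83]
Op 8: note_on(89): voice 1 is free -> assigned | voices=[77 89 - 83]
Op 9: note_off(77): free voice 0 | voices=[- 89 - 83]
Op 10: note_off(83): free voice 3 | voices=[- 89 - -]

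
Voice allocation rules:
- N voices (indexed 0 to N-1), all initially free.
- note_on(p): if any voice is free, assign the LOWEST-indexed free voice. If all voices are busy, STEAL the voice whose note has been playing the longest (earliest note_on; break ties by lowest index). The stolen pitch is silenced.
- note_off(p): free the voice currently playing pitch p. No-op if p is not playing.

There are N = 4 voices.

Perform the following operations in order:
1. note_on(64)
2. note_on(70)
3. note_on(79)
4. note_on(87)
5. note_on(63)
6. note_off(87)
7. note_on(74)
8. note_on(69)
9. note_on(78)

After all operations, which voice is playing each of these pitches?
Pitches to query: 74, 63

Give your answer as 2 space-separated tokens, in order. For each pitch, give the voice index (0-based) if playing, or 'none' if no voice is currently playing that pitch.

Answer: 3 0

Derivation:
Op 1: note_on(64): voice 0 is free -> assigned | voices=[64 - - -]
Op 2: note_on(70): voice 1 is free -> assigned | voices=[64 70 - -]
Op 3: note_on(79): voice 2 is free -> assigned | voices=[64 70 79 -]
Op 4: note_on(87): voice 3 is free -> assigned | voices=[64 70 79 87]
Op 5: note_on(63): all voices busy, STEAL voice 0 (pitch 64, oldest) -> assign | voices=[63 70 79 87]
Op 6: note_off(87): free voice 3 | voices=[63 70 79 -]
Op 7: note_on(74): voice 3 is free -> assigned | voices=[63 70 79 74]
Op 8: note_on(69): all voices busy, STEAL voice 1 (pitch 70, oldest) -> assign | voices=[63 69 79 74]
Op 9: note_on(78): all voices busy, STEAL voice 2 (pitch 79, oldest) -> assign | voices=[63 69 78 74]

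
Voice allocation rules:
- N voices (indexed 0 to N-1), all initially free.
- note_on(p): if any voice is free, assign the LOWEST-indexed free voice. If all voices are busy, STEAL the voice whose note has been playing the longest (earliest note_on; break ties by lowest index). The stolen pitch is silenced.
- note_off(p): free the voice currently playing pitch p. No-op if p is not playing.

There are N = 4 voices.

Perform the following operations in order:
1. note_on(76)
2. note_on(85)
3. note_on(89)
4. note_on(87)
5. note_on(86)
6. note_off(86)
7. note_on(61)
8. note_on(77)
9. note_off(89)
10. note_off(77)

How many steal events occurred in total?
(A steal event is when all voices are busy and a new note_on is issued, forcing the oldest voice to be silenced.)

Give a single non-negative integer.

Answer: 2

Derivation:
Op 1: note_on(76): voice 0 is free -> assigned | voices=[76 - - -]
Op 2: note_on(85): voice 1 is free -> assigned | voices=[76 85 - -]
Op 3: note_on(89): voice 2 is free -> assigned | voices=[76 85 89 -]
Op 4: note_on(87): voice 3 is free -> assigned | voices=[76 85 89 87]
Op 5: note_on(86): all voices busy, STEAL voice 0 (pitch 76, oldest) -> assign | voices=[86 85 89 87]
Op 6: note_off(86): free voice 0 | voices=[- 85 89 87]
Op 7: note_on(61): voice 0 is free -> assigned | voices=[61 85 89 87]
Op 8: note_on(77): all voices busy, STEAL voice 1 (pitch 85, oldest) -> assign | voices=[61 77 89 87]
Op 9: note_off(89): free voice 2 | voices=[61 77 - 87]
Op 10: note_off(77): free voice 1 | voices=[61 - - 87]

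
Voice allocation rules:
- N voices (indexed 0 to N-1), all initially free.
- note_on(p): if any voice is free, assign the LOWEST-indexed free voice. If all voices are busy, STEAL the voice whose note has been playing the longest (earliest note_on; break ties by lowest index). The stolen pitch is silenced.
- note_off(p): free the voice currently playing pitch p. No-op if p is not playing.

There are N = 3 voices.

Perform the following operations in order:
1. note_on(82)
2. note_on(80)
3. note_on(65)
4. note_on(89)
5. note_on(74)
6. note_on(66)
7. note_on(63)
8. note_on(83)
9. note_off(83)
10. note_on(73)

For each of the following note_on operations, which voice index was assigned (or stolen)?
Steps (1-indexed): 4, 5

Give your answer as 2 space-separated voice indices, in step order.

Answer: 0 1

Derivation:
Op 1: note_on(82): voice 0 is free -> assigned | voices=[82 - -]
Op 2: note_on(80): voice 1 is free -> assigned | voices=[82 80 -]
Op 3: note_on(65): voice 2 is free -> assigned | voices=[82 80 65]
Op 4: note_on(89): all voices busy, STEAL voice 0 (pitch 82, oldest) -> assign | voices=[89 80 65]
Op 5: note_on(74): all voices busy, STEAL voice 1 (pitch 80, oldest) -> assign | voices=[89 74 65]
Op 6: note_on(66): all voices busy, STEAL voice 2 (pitch 65, oldest) -> assign | voices=[89 74 66]
Op 7: note_on(63): all voices busy, STEAL voice 0 (pitch 89, oldest) -> assign | voices=[63 74 66]
Op 8: note_on(83): all voices busy, STEAL voice 1 (pitch 74, oldest) -> assign | voices=[63 83 66]
Op 9: note_off(83): free voice 1 | voices=[63 - 66]
Op 10: note_on(73): voice 1 is free -> assigned | voices=[63 73 66]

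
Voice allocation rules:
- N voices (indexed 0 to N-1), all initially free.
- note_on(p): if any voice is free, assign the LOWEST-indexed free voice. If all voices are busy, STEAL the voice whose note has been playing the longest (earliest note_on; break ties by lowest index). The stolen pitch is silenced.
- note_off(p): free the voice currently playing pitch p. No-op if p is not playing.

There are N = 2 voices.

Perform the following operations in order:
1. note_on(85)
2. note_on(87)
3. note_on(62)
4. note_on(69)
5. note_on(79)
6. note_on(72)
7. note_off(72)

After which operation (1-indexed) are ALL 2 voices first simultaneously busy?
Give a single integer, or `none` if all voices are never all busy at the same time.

Op 1: note_on(85): voice 0 is free -> assigned | voices=[85 -]
Op 2: note_on(87): voice 1 is free -> assigned | voices=[85 87]
Op 3: note_on(62): all voices busy, STEAL voice 0 (pitch 85, oldest) -> assign | voices=[62 87]
Op 4: note_on(69): all voices busy, STEAL voice 1 (pitch 87, oldest) -> assign | voices=[62 69]
Op 5: note_on(79): all voices busy, STEAL voice 0 (pitch 62, oldest) -> assign | voices=[79 69]
Op 6: note_on(72): all voices busy, STEAL voice 1 (pitch 69, oldest) -> assign | voices=[79 72]
Op 7: note_off(72): free voice 1 | voices=[79 -]

Answer: 2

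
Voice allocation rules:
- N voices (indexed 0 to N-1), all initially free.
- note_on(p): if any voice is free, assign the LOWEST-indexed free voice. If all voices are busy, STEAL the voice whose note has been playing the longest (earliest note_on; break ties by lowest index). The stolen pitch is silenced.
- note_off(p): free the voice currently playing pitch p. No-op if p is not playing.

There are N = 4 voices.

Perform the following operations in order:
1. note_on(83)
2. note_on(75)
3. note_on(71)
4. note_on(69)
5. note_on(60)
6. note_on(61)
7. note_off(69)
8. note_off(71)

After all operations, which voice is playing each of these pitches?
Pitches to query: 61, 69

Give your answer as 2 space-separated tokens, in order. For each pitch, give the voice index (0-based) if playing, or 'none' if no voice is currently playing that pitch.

Op 1: note_on(83): voice 0 is free -> assigned | voices=[83 - - -]
Op 2: note_on(75): voice 1 is free -> assigned | voices=[83 75 - -]
Op 3: note_on(71): voice 2 is free -> assigned | voices=[83 75 71 -]
Op 4: note_on(69): voice 3 is free -> assigned | voices=[83 75 71 69]
Op 5: note_on(60): all voices busy, STEAL voice 0 (pitch 83, oldest) -> assign | voices=[60 75 71 69]
Op 6: note_on(61): all voices busy, STEAL voice 1 (pitch 75, oldest) -> assign | voices=[60 61 71 69]
Op 7: note_off(69): free voice 3 | voices=[60 61 71 -]
Op 8: note_off(71): free voice 2 | voices=[60 61 - -]

Answer: 1 none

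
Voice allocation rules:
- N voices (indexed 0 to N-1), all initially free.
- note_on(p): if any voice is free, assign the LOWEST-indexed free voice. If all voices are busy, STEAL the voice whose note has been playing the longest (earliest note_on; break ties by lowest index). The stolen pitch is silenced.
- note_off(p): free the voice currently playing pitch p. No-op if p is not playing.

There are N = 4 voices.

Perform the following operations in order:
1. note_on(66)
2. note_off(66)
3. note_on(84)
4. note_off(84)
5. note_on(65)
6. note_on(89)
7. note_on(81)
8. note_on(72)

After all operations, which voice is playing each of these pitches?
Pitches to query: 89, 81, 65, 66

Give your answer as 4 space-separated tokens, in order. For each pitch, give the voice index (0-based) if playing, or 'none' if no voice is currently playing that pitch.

Answer: 1 2 0 none

Derivation:
Op 1: note_on(66): voice 0 is free -> assigned | voices=[66 - - -]
Op 2: note_off(66): free voice 0 | voices=[- - - -]
Op 3: note_on(84): voice 0 is free -> assigned | voices=[84 - - -]
Op 4: note_off(84): free voice 0 | voices=[- - - -]
Op 5: note_on(65): voice 0 is free -> assigned | voices=[65 - - -]
Op 6: note_on(89): voice 1 is free -> assigned | voices=[65 89 - -]
Op 7: note_on(81): voice 2 is free -> assigned | voices=[65 89 81 -]
Op 8: note_on(72): voice 3 is free -> assigned | voices=[65 89 81 72]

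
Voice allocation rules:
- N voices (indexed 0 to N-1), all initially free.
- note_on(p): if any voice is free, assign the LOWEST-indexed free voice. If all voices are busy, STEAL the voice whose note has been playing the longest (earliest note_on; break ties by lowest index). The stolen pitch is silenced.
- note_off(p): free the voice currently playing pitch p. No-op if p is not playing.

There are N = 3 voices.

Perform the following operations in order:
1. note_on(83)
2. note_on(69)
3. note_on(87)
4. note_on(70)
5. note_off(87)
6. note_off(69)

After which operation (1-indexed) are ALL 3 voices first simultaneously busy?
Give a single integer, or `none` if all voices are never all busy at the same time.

Op 1: note_on(83): voice 0 is free -> assigned | voices=[83 - -]
Op 2: note_on(69): voice 1 is free -> assigned | voices=[83 69 -]
Op 3: note_on(87): voice 2 is free -> assigned | voices=[83 69 87]
Op 4: note_on(70): all voices busy, STEAL voice 0 (pitch 83, oldest) -> assign | voices=[70 69 87]
Op 5: note_off(87): free voice 2 | voices=[70 69 -]
Op 6: note_off(69): free voice 1 | voices=[70 - -]

Answer: 3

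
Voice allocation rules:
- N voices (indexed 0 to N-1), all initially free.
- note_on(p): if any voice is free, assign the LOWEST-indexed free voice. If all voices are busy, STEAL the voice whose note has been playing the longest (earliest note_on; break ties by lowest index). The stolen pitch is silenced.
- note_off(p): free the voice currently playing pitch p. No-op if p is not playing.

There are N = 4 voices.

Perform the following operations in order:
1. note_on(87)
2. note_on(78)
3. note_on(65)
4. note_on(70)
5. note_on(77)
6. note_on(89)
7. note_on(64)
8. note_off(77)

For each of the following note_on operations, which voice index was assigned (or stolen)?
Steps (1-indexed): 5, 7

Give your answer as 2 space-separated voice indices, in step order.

Op 1: note_on(87): voice 0 is free -> assigned | voices=[87 - - -]
Op 2: note_on(78): voice 1 is free -> assigned | voices=[87 78 - -]
Op 3: note_on(65): voice 2 is free -> assigned | voices=[87 78 65 -]
Op 4: note_on(70): voice 3 is free -> assigned | voices=[87 78 65 70]
Op 5: note_on(77): all voices busy, STEAL voice 0 (pitch 87, oldest) -> assign | voices=[77 78 65 70]
Op 6: note_on(89): all voices busy, STEAL voice 1 (pitch 78, oldest) -> assign | voices=[77 89 65 70]
Op 7: note_on(64): all voices busy, STEAL voice 2 (pitch 65, oldest) -> assign | voices=[77 89 64 70]
Op 8: note_off(77): free voice 0 | voices=[- 89 64 70]

Answer: 0 2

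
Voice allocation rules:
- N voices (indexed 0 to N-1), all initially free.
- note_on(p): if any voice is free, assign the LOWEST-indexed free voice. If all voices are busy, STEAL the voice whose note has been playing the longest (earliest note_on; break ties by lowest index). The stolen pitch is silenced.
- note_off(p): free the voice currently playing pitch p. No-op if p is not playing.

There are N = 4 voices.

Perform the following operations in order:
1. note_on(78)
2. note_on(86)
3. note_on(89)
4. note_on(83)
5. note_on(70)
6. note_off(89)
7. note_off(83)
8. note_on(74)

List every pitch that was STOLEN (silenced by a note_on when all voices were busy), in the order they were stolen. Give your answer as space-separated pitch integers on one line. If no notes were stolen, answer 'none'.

Op 1: note_on(78): voice 0 is free -> assigned | voices=[78 - - -]
Op 2: note_on(86): voice 1 is free -> assigned | voices=[78 86 - -]
Op 3: note_on(89): voice 2 is free -> assigned | voices=[78 86 89 -]
Op 4: note_on(83): voice 3 is free -> assigned | voices=[78 86 89 83]
Op 5: note_on(70): all voices busy, STEAL voice 0 (pitch 78, oldest) -> assign | voices=[70 86 89 83]
Op 6: note_off(89): free voice 2 | voices=[70 86 - 83]
Op 7: note_off(83): free voice 3 | voices=[70 86 - -]
Op 8: note_on(74): voice 2 is free -> assigned | voices=[70 86 74 -]

Answer: 78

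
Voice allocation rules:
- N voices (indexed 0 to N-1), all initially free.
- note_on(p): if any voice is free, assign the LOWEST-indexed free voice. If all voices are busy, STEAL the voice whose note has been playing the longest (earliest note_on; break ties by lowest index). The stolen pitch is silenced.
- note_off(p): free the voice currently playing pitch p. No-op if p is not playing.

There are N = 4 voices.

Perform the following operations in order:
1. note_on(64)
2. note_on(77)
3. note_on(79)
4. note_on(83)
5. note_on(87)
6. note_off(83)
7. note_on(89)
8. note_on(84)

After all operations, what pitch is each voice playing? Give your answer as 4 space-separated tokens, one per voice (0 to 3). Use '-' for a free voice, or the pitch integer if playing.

Answer: 87 84 79 89

Derivation:
Op 1: note_on(64): voice 0 is free -> assigned | voices=[64 - - -]
Op 2: note_on(77): voice 1 is free -> assigned | voices=[64 77 - -]
Op 3: note_on(79): voice 2 is free -> assigned | voices=[64 77 79 -]
Op 4: note_on(83): voice 3 is free -> assigned | voices=[64 77 79 83]
Op 5: note_on(87): all voices busy, STEAL voice 0 (pitch 64, oldest) -> assign | voices=[87 77 79 83]
Op 6: note_off(83): free voice 3 | voices=[87 77 79 -]
Op 7: note_on(89): voice 3 is free -> assigned | voices=[87 77 79 89]
Op 8: note_on(84): all voices busy, STEAL voice 1 (pitch 77, oldest) -> assign | voices=[87 84 79 89]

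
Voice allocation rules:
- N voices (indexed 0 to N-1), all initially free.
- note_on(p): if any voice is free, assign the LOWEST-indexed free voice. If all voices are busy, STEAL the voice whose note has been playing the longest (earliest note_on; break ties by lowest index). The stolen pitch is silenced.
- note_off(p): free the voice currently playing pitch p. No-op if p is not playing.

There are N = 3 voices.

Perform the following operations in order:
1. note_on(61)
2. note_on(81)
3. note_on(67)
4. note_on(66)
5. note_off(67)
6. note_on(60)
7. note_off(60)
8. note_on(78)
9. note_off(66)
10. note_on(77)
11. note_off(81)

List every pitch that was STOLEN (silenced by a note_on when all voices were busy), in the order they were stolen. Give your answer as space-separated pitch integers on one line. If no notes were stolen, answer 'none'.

Op 1: note_on(61): voice 0 is free -> assigned | voices=[61 - -]
Op 2: note_on(81): voice 1 is free -> assigned | voices=[61 81 -]
Op 3: note_on(67): voice 2 is free -> assigned | voices=[61 81 67]
Op 4: note_on(66): all voices busy, STEAL voice 0 (pitch 61, oldest) -> assign | voices=[66 81 67]
Op 5: note_off(67): free voice 2 | voices=[66 81 -]
Op 6: note_on(60): voice 2 is free -> assigned | voices=[66 81 60]
Op 7: note_off(60): free voice 2 | voices=[66 81 -]
Op 8: note_on(78): voice 2 is free -> assigned | voices=[66 81 78]
Op 9: note_off(66): free voice 0 | voices=[- 81 78]
Op 10: note_on(77): voice 0 is free -> assigned | voices=[77 81 78]
Op 11: note_off(81): free voice 1 | voices=[77 - 78]

Answer: 61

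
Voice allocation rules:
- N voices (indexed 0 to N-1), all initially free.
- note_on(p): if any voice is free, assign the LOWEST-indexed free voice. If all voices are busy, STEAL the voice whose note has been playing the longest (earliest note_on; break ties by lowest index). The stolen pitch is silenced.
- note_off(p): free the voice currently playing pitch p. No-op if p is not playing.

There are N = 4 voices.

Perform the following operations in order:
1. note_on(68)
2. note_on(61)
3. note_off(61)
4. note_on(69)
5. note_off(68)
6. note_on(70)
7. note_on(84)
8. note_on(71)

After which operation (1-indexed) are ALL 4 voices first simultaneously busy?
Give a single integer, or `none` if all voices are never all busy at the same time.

Answer: 8

Derivation:
Op 1: note_on(68): voice 0 is free -> assigned | voices=[68 - - -]
Op 2: note_on(61): voice 1 is free -> assigned | voices=[68 61 - -]
Op 3: note_off(61): free voice 1 | voices=[68 - - -]
Op 4: note_on(69): voice 1 is free -> assigned | voices=[68 69 - -]
Op 5: note_off(68): free voice 0 | voices=[- 69 - -]
Op 6: note_on(70): voice 0 is free -> assigned | voices=[70 69 - -]
Op 7: note_on(84): voice 2 is free -> assigned | voices=[70 69 84 -]
Op 8: note_on(71): voice 3 is free -> assigned | voices=[70 69 84 71]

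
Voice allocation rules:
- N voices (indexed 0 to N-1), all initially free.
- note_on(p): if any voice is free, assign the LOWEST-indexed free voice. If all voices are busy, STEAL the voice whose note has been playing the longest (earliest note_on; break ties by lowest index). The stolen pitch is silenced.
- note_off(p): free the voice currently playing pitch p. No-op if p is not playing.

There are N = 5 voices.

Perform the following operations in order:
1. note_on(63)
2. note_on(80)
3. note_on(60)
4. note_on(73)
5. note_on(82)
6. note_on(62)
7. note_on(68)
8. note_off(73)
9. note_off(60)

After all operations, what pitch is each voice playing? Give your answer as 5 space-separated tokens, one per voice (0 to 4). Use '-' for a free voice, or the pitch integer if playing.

Answer: 62 68 - - 82

Derivation:
Op 1: note_on(63): voice 0 is free -> assigned | voices=[63 - - - -]
Op 2: note_on(80): voice 1 is free -> assigned | voices=[63 80 - - -]
Op 3: note_on(60): voice 2 is free -> assigned | voices=[63 80 60 - -]
Op 4: note_on(73): voice 3 is free -> assigned | voices=[63 80 60 73 -]
Op 5: note_on(82): voice 4 is free -> assigned | voices=[63 80 60 73 82]
Op 6: note_on(62): all voices busy, STEAL voice 0 (pitch 63, oldest) -> assign | voices=[62 80 60 73 82]
Op 7: note_on(68): all voices busy, STEAL voice 1 (pitch 80, oldest) -> assign | voices=[62 68 60 73 82]
Op 8: note_off(73): free voice 3 | voices=[62 68 60 - 82]
Op 9: note_off(60): free voice 2 | voices=[62 68 - - 82]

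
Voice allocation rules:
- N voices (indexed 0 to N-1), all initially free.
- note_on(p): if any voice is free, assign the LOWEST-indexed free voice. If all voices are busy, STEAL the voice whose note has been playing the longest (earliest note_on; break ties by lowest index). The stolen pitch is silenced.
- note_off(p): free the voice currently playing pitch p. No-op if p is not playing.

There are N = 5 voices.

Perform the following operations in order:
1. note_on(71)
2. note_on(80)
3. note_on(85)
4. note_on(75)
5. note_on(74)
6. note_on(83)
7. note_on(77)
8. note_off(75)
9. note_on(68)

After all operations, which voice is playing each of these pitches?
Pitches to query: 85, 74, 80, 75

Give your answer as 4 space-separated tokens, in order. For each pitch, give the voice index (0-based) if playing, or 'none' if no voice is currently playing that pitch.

Op 1: note_on(71): voice 0 is free -> assigned | voices=[71 - - - -]
Op 2: note_on(80): voice 1 is free -> assigned | voices=[71 80 - - -]
Op 3: note_on(85): voice 2 is free -> assigned | voices=[71 80 85 - -]
Op 4: note_on(75): voice 3 is free -> assigned | voices=[71 80 85 75 -]
Op 5: note_on(74): voice 4 is free -> assigned | voices=[71 80 85 75 74]
Op 6: note_on(83): all voices busy, STEAL voice 0 (pitch 71, oldest) -> assign | voices=[83 80 85 75 74]
Op 7: note_on(77): all voices busy, STEAL voice 1 (pitch 80, oldest) -> assign | voices=[83 77 85 75 74]
Op 8: note_off(75): free voice 3 | voices=[83 77 85 - 74]
Op 9: note_on(68): voice 3 is free -> assigned | voices=[83 77 85 68 74]

Answer: 2 4 none none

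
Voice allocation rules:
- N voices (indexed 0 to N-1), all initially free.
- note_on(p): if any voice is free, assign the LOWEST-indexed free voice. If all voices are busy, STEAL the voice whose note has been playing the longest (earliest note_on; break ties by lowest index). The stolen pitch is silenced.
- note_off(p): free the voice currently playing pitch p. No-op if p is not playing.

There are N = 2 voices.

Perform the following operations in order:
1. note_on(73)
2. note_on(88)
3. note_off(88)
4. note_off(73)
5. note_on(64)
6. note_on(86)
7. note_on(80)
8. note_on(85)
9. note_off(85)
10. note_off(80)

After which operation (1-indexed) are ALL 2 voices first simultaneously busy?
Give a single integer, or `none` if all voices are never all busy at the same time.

Op 1: note_on(73): voice 0 is free -> assigned | voices=[73 -]
Op 2: note_on(88): voice 1 is free -> assigned | voices=[73 88]
Op 3: note_off(88): free voice 1 | voices=[73 -]
Op 4: note_off(73): free voice 0 | voices=[- -]
Op 5: note_on(64): voice 0 is free -> assigned | voices=[64 -]
Op 6: note_on(86): voice 1 is free -> assigned | voices=[64 86]
Op 7: note_on(80): all voices busy, STEAL voice 0 (pitch 64, oldest) -> assign | voices=[80 86]
Op 8: note_on(85): all voices busy, STEAL voice 1 (pitch 86, oldest) -> assign | voices=[80 85]
Op 9: note_off(85): free voice 1 | voices=[80 -]
Op 10: note_off(80): free voice 0 | voices=[- -]

Answer: 2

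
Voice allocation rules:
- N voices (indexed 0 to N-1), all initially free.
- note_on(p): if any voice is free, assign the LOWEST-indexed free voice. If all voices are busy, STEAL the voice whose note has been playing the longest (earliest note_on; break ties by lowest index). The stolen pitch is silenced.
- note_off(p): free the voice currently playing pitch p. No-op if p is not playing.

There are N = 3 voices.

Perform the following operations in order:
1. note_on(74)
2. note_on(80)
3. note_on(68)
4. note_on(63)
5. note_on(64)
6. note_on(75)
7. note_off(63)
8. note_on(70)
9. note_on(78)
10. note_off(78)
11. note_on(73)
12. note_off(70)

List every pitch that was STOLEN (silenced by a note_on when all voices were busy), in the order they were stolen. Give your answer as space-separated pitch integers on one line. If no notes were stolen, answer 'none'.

Answer: 74 80 68 64

Derivation:
Op 1: note_on(74): voice 0 is free -> assigned | voices=[74 - -]
Op 2: note_on(80): voice 1 is free -> assigned | voices=[74 80 -]
Op 3: note_on(68): voice 2 is free -> assigned | voices=[74 80 68]
Op 4: note_on(63): all voices busy, STEAL voice 0 (pitch 74, oldest) -> assign | voices=[63 80 68]
Op 5: note_on(64): all voices busy, STEAL voice 1 (pitch 80, oldest) -> assign | voices=[63 64 68]
Op 6: note_on(75): all voices busy, STEAL voice 2 (pitch 68, oldest) -> assign | voices=[63 64 75]
Op 7: note_off(63): free voice 0 | voices=[- 64 75]
Op 8: note_on(70): voice 0 is free -> assigned | voices=[70 64 75]
Op 9: note_on(78): all voices busy, STEAL voice 1 (pitch 64, oldest) -> assign | voices=[70 78 75]
Op 10: note_off(78): free voice 1 | voices=[70 - 75]
Op 11: note_on(73): voice 1 is free -> assigned | voices=[70 73 75]
Op 12: note_off(70): free voice 0 | voices=[- 73 75]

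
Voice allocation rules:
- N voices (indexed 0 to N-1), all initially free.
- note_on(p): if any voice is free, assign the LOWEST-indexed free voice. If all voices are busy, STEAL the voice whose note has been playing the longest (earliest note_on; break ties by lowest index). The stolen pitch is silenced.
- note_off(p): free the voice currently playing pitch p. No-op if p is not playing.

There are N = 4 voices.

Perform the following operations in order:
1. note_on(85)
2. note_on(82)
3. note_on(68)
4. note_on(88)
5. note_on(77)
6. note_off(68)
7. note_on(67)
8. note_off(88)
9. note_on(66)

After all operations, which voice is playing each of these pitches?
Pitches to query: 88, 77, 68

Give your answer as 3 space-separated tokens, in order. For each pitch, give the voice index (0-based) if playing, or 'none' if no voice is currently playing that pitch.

Op 1: note_on(85): voice 0 is free -> assigned | voices=[85 - - -]
Op 2: note_on(82): voice 1 is free -> assigned | voices=[85 82 - -]
Op 3: note_on(68): voice 2 is free -> assigned | voices=[85 82 68 -]
Op 4: note_on(88): voice 3 is free -> assigned | voices=[85 82 68 88]
Op 5: note_on(77): all voices busy, STEAL voice 0 (pitch 85, oldest) -> assign | voices=[77 82 68 88]
Op 6: note_off(68): free voice 2 | voices=[77 82 - 88]
Op 7: note_on(67): voice 2 is free -> assigned | voices=[77 82 67 88]
Op 8: note_off(88): free voice 3 | voices=[77 82 67 -]
Op 9: note_on(66): voice 3 is free -> assigned | voices=[77 82 67 66]

Answer: none 0 none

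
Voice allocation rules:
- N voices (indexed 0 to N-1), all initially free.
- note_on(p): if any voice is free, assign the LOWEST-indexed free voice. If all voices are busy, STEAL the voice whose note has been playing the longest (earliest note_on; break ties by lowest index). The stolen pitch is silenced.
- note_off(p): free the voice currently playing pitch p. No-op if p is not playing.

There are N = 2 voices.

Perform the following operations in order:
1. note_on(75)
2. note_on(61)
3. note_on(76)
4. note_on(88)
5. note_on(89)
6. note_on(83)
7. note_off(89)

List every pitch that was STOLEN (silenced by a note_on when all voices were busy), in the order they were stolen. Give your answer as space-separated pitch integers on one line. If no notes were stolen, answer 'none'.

Op 1: note_on(75): voice 0 is free -> assigned | voices=[75 -]
Op 2: note_on(61): voice 1 is free -> assigned | voices=[75 61]
Op 3: note_on(76): all voices busy, STEAL voice 0 (pitch 75, oldest) -> assign | voices=[76 61]
Op 4: note_on(88): all voices busy, STEAL voice 1 (pitch 61, oldest) -> assign | voices=[76 88]
Op 5: note_on(89): all voices busy, STEAL voice 0 (pitch 76, oldest) -> assign | voices=[89 88]
Op 6: note_on(83): all voices busy, STEAL voice 1 (pitch 88, oldest) -> assign | voices=[89 83]
Op 7: note_off(89): free voice 0 | voices=[- 83]

Answer: 75 61 76 88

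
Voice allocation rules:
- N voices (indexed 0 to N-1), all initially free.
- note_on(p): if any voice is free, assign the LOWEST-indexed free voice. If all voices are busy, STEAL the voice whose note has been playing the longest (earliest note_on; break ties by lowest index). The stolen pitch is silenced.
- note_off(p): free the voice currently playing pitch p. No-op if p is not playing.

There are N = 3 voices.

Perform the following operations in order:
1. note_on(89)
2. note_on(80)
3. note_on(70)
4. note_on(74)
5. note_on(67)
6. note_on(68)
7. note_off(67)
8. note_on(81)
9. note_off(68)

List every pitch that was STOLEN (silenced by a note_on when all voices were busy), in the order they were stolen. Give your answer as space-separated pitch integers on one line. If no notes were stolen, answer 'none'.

Op 1: note_on(89): voice 0 is free -> assigned | voices=[89 - -]
Op 2: note_on(80): voice 1 is free -> assigned | voices=[89 80 -]
Op 3: note_on(70): voice 2 is free -> assigned | voices=[89 80 70]
Op 4: note_on(74): all voices busy, STEAL voice 0 (pitch 89, oldest) -> assign | voices=[74 80 70]
Op 5: note_on(67): all voices busy, STEAL voice 1 (pitch 80, oldest) -> assign | voices=[74 67 70]
Op 6: note_on(68): all voices busy, STEAL voice 2 (pitch 70, oldest) -> assign | voices=[74 67 68]
Op 7: note_off(67): free voice 1 | voices=[74 - 68]
Op 8: note_on(81): voice 1 is free -> assigned | voices=[74 81 68]
Op 9: note_off(68): free voice 2 | voices=[74 81 -]

Answer: 89 80 70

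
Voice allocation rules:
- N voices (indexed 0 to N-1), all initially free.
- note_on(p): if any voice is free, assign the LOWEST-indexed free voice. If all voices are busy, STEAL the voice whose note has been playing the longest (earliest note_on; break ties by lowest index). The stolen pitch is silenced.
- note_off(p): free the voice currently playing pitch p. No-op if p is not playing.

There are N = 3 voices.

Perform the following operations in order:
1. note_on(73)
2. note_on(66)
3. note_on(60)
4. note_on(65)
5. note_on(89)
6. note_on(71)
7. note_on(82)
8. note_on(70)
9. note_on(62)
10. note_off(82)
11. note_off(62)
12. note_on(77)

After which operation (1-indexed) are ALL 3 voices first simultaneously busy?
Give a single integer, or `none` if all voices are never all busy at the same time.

Op 1: note_on(73): voice 0 is free -> assigned | voices=[73 - -]
Op 2: note_on(66): voice 1 is free -> assigned | voices=[73 66 -]
Op 3: note_on(60): voice 2 is free -> assigned | voices=[73 66 60]
Op 4: note_on(65): all voices busy, STEAL voice 0 (pitch 73, oldest) -> assign | voices=[65 66 60]
Op 5: note_on(89): all voices busy, STEAL voice 1 (pitch 66, oldest) -> assign | voices=[65 89 60]
Op 6: note_on(71): all voices busy, STEAL voice 2 (pitch 60, oldest) -> assign | voices=[65 89 71]
Op 7: note_on(82): all voices busy, STEAL voice 0 (pitch 65, oldest) -> assign | voices=[82 89 71]
Op 8: note_on(70): all voices busy, STEAL voice 1 (pitch 89, oldest) -> assign | voices=[82 70 71]
Op 9: note_on(62): all voices busy, STEAL voice 2 (pitch 71, oldest) -> assign | voices=[82 70 62]
Op 10: note_off(82): free voice 0 | voices=[- 70 62]
Op 11: note_off(62): free voice 2 | voices=[- 70 -]
Op 12: note_on(77): voice 0 is free -> assigned | voices=[77 70 -]

Answer: 3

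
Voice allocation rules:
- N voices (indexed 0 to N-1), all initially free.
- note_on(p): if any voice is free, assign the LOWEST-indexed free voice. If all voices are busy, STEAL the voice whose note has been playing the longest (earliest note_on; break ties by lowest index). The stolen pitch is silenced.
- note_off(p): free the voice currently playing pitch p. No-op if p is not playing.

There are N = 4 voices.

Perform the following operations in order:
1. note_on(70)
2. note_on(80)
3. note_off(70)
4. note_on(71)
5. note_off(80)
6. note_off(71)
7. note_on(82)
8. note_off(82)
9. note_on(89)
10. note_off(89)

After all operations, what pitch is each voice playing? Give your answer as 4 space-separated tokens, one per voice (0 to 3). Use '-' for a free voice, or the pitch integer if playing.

Op 1: note_on(70): voice 0 is free -> assigned | voices=[70 - - -]
Op 2: note_on(80): voice 1 is free -> assigned | voices=[70 80 - -]
Op 3: note_off(70): free voice 0 | voices=[- 80 - -]
Op 4: note_on(71): voice 0 is free -> assigned | voices=[71 80 - -]
Op 5: note_off(80): free voice 1 | voices=[71 - - -]
Op 6: note_off(71): free voice 0 | voices=[- - - -]
Op 7: note_on(82): voice 0 is free -> assigned | voices=[82 - - -]
Op 8: note_off(82): free voice 0 | voices=[- - - -]
Op 9: note_on(89): voice 0 is free -> assigned | voices=[89 - - -]
Op 10: note_off(89): free voice 0 | voices=[- - - -]

Answer: - - - -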